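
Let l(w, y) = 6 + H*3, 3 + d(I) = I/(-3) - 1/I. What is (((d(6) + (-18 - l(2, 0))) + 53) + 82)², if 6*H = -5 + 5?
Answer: 403225/36 ≈ 11201.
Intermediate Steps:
H = 0 (H = (-5 + 5)/6 = (⅙)*0 = 0)
d(I) = -3 - 1/I - I/3 (d(I) = -3 + (I/(-3) - 1/I) = -3 + (I*(-⅓) - 1/I) = -3 + (-I/3 - 1/I) = -3 + (-1/I - I/3) = -3 - 1/I - I/3)
l(w, y) = 6 (l(w, y) = 6 + 0*3 = 6 + 0 = 6)
(((d(6) + (-18 - l(2, 0))) + 53) + 82)² = ((((-3 - 1/6 - ⅓*6) + (-18 - 1*6)) + 53) + 82)² = ((((-3 - 1*⅙ - 2) + (-18 - 6)) + 53) + 82)² = ((((-3 - ⅙ - 2) - 24) + 53) + 82)² = (((-31/6 - 24) + 53) + 82)² = ((-175/6 + 53) + 82)² = (143/6 + 82)² = (635/6)² = 403225/36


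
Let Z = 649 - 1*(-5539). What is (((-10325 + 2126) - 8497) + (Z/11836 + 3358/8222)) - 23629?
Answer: -490520078047/12164449 ≈ -40324.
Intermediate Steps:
Z = 6188 (Z = 649 + 5539 = 6188)
(((-10325 + 2126) - 8497) + (Z/11836 + 3358/8222)) - 23629 = (((-10325 + 2126) - 8497) + (6188/11836 + 3358/8222)) - 23629 = ((-8199 - 8497) + (6188*(1/11836) + 3358*(1/8222))) - 23629 = (-16696 + (1547/2959 + 1679/4111)) - 23629 = (-16696 + 11327878/12164449) - 23629 = -203086312626/12164449 - 23629 = -490520078047/12164449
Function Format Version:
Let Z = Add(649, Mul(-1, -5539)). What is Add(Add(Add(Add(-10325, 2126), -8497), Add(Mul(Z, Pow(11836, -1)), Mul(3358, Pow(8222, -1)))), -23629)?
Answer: Rational(-490520078047, 12164449) ≈ -40324.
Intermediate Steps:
Z = 6188 (Z = Add(649, 5539) = 6188)
Add(Add(Add(Add(-10325, 2126), -8497), Add(Mul(Z, Pow(11836, -1)), Mul(3358, Pow(8222, -1)))), -23629) = Add(Add(Add(Add(-10325, 2126), -8497), Add(Mul(6188, Pow(11836, -1)), Mul(3358, Pow(8222, -1)))), -23629) = Add(Add(Add(-8199, -8497), Add(Mul(6188, Rational(1, 11836)), Mul(3358, Rational(1, 8222)))), -23629) = Add(Add(-16696, Add(Rational(1547, 2959), Rational(1679, 4111))), -23629) = Add(Add(-16696, Rational(11327878, 12164449)), -23629) = Add(Rational(-203086312626, 12164449), -23629) = Rational(-490520078047, 12164449)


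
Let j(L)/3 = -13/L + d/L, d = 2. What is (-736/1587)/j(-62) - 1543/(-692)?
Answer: 2140483/1575684 ≈ 1.3584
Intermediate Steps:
j(L) = -33/L (j(L) = 3*(-13/L + 2/L) = 3*(-11/L) = -33/L)
(-736/1587)/j(-62) - 1543/(-692) = (-736/1587)/((-33/(-62))) - 1543/(-692) = (-736*1/1587)/((-33*(-1/62))) - 1543*(-1/692) = -32/(69*33/62) + 1543/692 = -32/69*62/33 + 1543/692 = -1984/2277 + 1543/692 = 2140483/1575684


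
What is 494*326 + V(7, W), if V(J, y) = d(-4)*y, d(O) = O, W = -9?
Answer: 161080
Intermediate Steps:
V(J, y) = -4*y
494*326 + V(7, W) = 494*326 - 4*(-9) = 161044 + 36 = 161080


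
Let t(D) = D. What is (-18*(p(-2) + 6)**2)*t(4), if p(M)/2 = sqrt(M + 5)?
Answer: -3456 - 1728*sqrt(3) ≈ -6449.0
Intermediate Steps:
p(M) = 2*sqrt(5 + M) (p(M) = 2*sqrt(M + 5) = 2*sqrt(5 + M))
(-18*(p(-2) + 6)**2)*t(4) = -18*(2*sqrt(5 - 2) + 6)**2*4 = -18*(2*sqrt(3) + 6)**2*4 = -18*(6 + 2*sqrt(3))**2*4 = -72*(6 + 2*sqrt(3))**2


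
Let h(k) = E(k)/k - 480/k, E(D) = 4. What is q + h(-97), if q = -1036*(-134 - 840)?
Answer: 97879684/97 ≈ 1.0091e+6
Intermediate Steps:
q = 1009064 (q = -1036*(-974) = 1009064)
h(k) = -476/k (h(k) = 4/k - 480/k = -476/k)
q + h(-97) = 1009064 - 476/(-97) = 1009064 - 476*(-1/97) = 1009064 + 476/97 = 97879684/97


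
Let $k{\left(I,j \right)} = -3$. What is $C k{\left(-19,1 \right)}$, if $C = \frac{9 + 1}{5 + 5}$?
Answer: $-3$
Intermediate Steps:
$C = 1$ ($C = \frac{10}{10} = 10 \cdot \frac{1}{10} = 1$)
$C k{\left(-19,1 \right)} = 1 \left(-3\right) = -3$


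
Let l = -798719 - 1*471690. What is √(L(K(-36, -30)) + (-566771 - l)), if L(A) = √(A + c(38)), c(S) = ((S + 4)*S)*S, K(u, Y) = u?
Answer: √(703638 + 2*√15153) ≈ 838.98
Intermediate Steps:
l = -1270409 (l = -798719 - 471690 = -1270409)
c(S) = S²*(4 + S) (c(S) = ((4 + S)*S)*S = (S*(4 + S))*S = S²*(4 + S))
L(A) = √(60648 + A) (L(A) = √(A + 38²*(4 + 38)) = √(A + 1444*42) = √(A + 60648) = √(60648 + A))
√(L(K(-36, -30)) + (-566771 - l)) = √(√(60648 - 36) + (-566771 - 1*(-1270409))) = √(√60612 + (-566771 + 1270409)) = √(2*√15153 + 703638) = √(703638 + 2*√15153)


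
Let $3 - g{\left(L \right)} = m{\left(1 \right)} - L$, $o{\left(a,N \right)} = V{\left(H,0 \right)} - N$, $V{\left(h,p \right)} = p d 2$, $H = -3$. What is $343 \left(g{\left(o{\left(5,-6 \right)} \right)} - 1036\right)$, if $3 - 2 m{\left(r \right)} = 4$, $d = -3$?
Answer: $- \frac{704179}{2} \approx -3.5209 \cdot 10^{5}$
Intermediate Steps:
$m{\left(r \right)} = - \frac{1}{2}$ ($m{\left(r \right)} = \frac{3}{2} - 2 = - \frac{1}{2}$)
$V{\left(h,p \right)} = - 6 p$ ($V{\left(h,p \right)} = p \left(-3\right) 2 = - 3 p 2 = - 6 p$)
$o{\left(a,N \right)} = - N$ ($o{\left(a,N \right)} = \left(-6\right) 0 - N = 0 - N = - N$)
$g{\left(L \right)} = \frac{7}{2} + L$ ($g{\left(L \right)} = 3 - \left(- \frac{1}{2} - L\right) = 3 + \left(\frac{1}{2} + L\right) = \frac{7}{2} + L$)
$343 \left(g{\left(o{\left(5,-6 \right)} \right)} - 1036\right) = 343 \left(\left(\frac{7}{2} - -6\right) - 1036\right) = 343 \left(\left(\frac{7}{2} + 6\right) - 1036\right) = 343 \left(\frac{19}{2} - 1036\right) = 343 \left(- \frac{2053}{2}\right) = - \frac{704179}{2}$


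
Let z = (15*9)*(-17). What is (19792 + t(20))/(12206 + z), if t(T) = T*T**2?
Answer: 27792/9911 ≈ 2.8042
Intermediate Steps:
t(T) = T**3
z = -2295 (z = 135*(-17) = -2295)
(19792 + t(20))/(12206 + z) = (19792 + 20**3)/(12206 - 2295) = (19792 + 8000)/9911 = 27792*(1/9911) = 27792/9911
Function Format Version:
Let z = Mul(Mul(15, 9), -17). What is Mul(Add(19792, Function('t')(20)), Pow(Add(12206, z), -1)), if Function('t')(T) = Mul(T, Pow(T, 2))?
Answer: Rational(27792, 9911) ≈ 2.8042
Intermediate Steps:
Function('t')(T) = Pow(T, 3)
z = -2295 (z = Mul(135, -17) = -2295)
Mul(Add(19792, Function('t')(20)), Pow(Add(12206, z), -1)) = Mul(Add(19792, Pow(20, 3)), Pow(Add(12206, -2295), -1)) = Mul(Add(19792, 8000), Pow(9911, -1)) = Mul(27792, Rational(1, 9911)) = Rational(27792, 9911)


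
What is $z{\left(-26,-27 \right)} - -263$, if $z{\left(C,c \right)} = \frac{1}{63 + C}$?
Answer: $\frac{9732}{37} \approx 263.03$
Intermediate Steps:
$z{\left(-26,-27 \right)} - -263 = \frac{1}{63 - 26} - -263 = \frac{1}{37} + 263 = \frac{9732}{37}$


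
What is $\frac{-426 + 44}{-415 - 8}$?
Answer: $\frac{382}{423} \approx 0.90307$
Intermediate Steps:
$\frac{-426 + 44}{-415 - 8} = - \frac{382}{-423} = \left(-382\right) \left(- \frac{1}{423}\right) = \frac{382}{423}$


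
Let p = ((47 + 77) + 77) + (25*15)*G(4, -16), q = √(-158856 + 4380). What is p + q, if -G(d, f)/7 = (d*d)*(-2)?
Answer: 84201 + 6*I*√4291 ≈ 84201.0 + 393.03*I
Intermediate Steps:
G(d, f) = 14*d² (G(d, f) = -7*d*d*(-2) = -7*d²*(-2) = -(-14)*d² = 14*d²)
q = 6*I*√4291 (q = √(-154476) = 6*I*√4291 ≈ 393.03*I)
p = 84201 (p = ((47 + 77) + 77) + (25*15)*(14*4²) = (124 + 77) + 375*(14*16) = 201 + 375*224 = 201 + 84000 = 84201)
p + q = 84201 + 6*I*√4291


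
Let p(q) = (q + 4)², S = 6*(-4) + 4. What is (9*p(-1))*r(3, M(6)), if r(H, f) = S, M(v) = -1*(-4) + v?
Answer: -1620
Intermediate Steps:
S = -20 (S = -24 + 4 = -20)
M(v) = 4 + v
p(q) = (4 + q)²
r(H, f) = -20
(9*p(-1))*r(3, M(6)) = (9*(4 - 1)²)*(-20) = (9*3²)*(-20) = (9*9)*(-20) = 81*(-20) = -1620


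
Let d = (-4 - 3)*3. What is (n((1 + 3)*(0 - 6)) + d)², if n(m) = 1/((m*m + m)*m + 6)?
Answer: 77330154889/175350564 ≈ 441.00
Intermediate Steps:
d = -21 (d = -7*3 = -21)
n(m) = 1/(6 + m*(m + m²)) (n(m) = 1/((m² + m)*m + 6) = 1/((m + m²)*m + 6) = 1/(m*(m + m²) + 6) = 1/(6 + m*(m + m²)))
(n((1 + 3)*(0 - 6)) + d)² = (1/(6 + ((1 + 3)*(0 - 6))² + ((1 + 3)*(0 - 6))³) - 21)² = (1/(6 + (4*(-6))² + (4*(-6))³) - 21)² = (1/(6 + (-24)² + (-24)³) - 21)² = (1/(6 + 576 - 13824) - 21)² = (1/(-13242) - 21)² = (-1/13242 - 21)² = (-278083/13242)² = 77330154889/175350564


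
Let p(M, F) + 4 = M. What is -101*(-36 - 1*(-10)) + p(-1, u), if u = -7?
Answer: 2621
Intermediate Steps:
p(M, F) = -4 + M
-101*(-36 - 1*(-10)) + p(-1, u) = -101*(-36 - 1*(-10)) + (-4 - 1) = -101*(-36 + 10) - 5 = -101*(-26) - 5 = 2626 - 5 = 2621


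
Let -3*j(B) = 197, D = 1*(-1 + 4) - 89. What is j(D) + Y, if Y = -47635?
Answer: -143102/3 ≈ -47701.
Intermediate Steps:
D = -86 (D = 1*3 - 89 = 3 - 89 = -86)
j(B) = -197/3 (j(B) = -1/3*197 = -197/3)
j(D) + Y = -197/3 - 47635 = -143102/3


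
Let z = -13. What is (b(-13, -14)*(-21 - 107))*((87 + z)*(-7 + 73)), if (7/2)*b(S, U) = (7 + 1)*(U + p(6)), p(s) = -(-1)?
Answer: 130031616/7 ≈ 1.8576e+7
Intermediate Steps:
p(s) = 1 (p(s) = -1*(-1) = 1)
b(S, U) = 16/7 + 16*U/7 (b(S, U) = 2*((7 + 1)*(U + 1))/7 = 2*(8*(1 + U))/7 = 2*(8 + 8*U)/7 = 16/7 + 16*U/7)
(b(-13, -14)*(-21 - 107))*((87 + z)*(-7 + 73)) = ((16/7 + (16/7)*(-14))*(-21 - 107))*((87 - 13)*(-7 + 73)) = ((16/7 - 32)*(-128))*(74*66) = -208/7*(-128)*4884 = (26624/7)*4884 = 130031616/7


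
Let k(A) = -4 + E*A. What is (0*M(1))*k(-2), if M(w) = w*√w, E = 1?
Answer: 0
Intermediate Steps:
M(w) = w^(3/2)
k(A) = -4 + A (k(A) = -4 + 1*A = -4 + A)
(0*M(1))*k(-2) = (0*1^(3/2))*(-4 - 2) = (0*1)*(-6) = 0*(-6) = 0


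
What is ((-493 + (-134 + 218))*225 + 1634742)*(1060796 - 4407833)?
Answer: -5163530879529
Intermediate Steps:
((-493 + (-134 + 218))*225 + 1634742)*(1060796 - 4407833) = ((-493 + 84)*225 + 1634742)*(-3347037) = (-409*225 + 1634742)*(-3347037) = (-92025 + 1634742)*(-3347037) = 1542717*(-3347037) = -5163530879529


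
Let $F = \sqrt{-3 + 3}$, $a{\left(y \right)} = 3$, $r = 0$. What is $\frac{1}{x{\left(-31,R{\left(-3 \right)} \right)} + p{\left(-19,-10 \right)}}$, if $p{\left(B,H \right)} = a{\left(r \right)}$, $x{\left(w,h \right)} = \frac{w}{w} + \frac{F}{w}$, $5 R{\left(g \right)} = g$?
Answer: $\frac{1}{4} \approx 0.25$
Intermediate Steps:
$F = 0$ ($F = \sqrt{0} = 0$)
$R{\left(g \right)} = \frac{g}{5}$
$x{\left(w,h \right)} = 1$ ($x{\left(w,h \right)} = \frac{w}{w} + \frac{0}{w} = 1 + 0 = 1$)
$p{\left(B,H \right)} = 3$
$\frac{1}{x{\left(-31,R{\left(-3 \right)} \right)} + p{\left(-19,-10 \right)}} = \frac{1}{1 + 3} = \frac{1}{4}$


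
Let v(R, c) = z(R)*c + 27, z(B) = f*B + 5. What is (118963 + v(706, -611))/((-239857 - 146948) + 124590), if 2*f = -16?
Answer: -3566863/262215 ≈ -13.603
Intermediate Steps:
f = -8 (f = (1/2)*(-16) = -8)
z(B) = 5 - 8*B (z(B) = -8*B + 5 = 5 - 8*B)
v(R, c) = 27 + c*(5 - 8*R) (v(R, c) = (5 - 8*R)*c + 27 = c*(5 - 8*R) + 27 = 27 + c*(5 - 8*R))
(118963 + v(706, -611))/((-239857 - 146948) + 124590) = (118963 + (27 - 611*(5 - 8*706)))/((-239857 - 146948) + 124590) = (118963 + (27 - 611*(5 - 5648)))/(-386805 + 124590) = (118963 + (27 - 611*(-5643)))/(-262215) = (118963 + (27 + 3447873))*(-1/262215) = (118963 + 3447900)*(-1/262215) = 3566863*(-1/262215) = -3566863/262215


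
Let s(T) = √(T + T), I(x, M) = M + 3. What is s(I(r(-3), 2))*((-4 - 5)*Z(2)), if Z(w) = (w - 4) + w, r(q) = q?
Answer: 0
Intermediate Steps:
I(x, M) = 3 + M
Z(w) = -4 + 2*w (Z(w) = (-4 + w) + w = -4 + 2*w)
s(T) = √2*√T (s(T) = √(2*T) = √2*√T)
s(I(r(-3), 2))*((-4 - 5)*Z(2)) = (√2*√(3 + 2))*((-4 - 5)*(-4 + 2*2)) = (√2*√5)*(-9*(-4 + 4)) = √10*(-9*0) = √10*0 = 0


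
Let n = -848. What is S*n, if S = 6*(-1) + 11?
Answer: -4240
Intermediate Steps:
S = 5 (S = -6 + 11 = 5)
S*n = 5*(-848) = -4240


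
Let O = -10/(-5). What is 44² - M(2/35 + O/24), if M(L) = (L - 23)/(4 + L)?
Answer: 3376305/1739 ≈ 1941.5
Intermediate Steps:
O = 2 (O = -10*(-⅕) = 2)
M(L) = (-23 + L)/(4 + L)
44² - M(2/35 + O/24) = 44² - (-23 + (2/35 + 2/24))/(4 + (2/35 + 2/24)) = 1936 - (-23 + (2*(1/35) + 2*(1/24)))/(4 + (2*(1/35) + 2*(1/24))) = 1936 - (-23 + (2/35 + 1/12))/(4 + (2/35 + 1/12)) = 1936 - (-23 + 59/420)/(4 + 59/420) = 1936 - (-9601)/(1739/420*420) = 1936 - 420*(-9601)/(1739*420) = 1936 - 1*(-9601/1739) = 1936 + 9601/1739 = 3376305/1739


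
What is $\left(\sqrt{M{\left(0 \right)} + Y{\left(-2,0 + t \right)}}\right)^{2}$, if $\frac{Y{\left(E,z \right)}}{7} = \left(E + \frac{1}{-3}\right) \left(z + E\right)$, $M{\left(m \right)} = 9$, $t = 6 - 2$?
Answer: $- \frac{71}{3} \approx -23.667$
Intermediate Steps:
$t = 4$
$Y{\left(E,z \right)} = 7 \left(- \frac{1}{3} + E\right) \left(E + z\right)$ ($Y{\left(E,z \right)} = 7 \left(E + \frac{1}{-3}\right) \left(z + E\right) = 7 \left(E - \frac{1}{3}\right) \left(E + z\right) = 7 \left(- \frac{1}{3} + E\right) \left(E + z\right)$)
$\left(\sqrt{M{\left(0 \right)} + Y{\left(-2,0 + t \right)}}\right)^{2} = \left(\sqrt{9 + \left(7 \left(-2\right)^{2} - - \frac{14}{3} - \frac{7 \left(0 + 4\right)}{3} + 7 \left(-2\right) \left(0 + 4\right)\right)}\right)^{2} = \left(\sqrt{9 + \left(7 \cdot 4 + \frac{14}{3} - \frac{28}{3} + 7 \left(-2\right) 4\right)}\right)^{2} = \left(\sqrt{9 + \left(28 + \frac{14}{3} - \frac{28}{3} - 56\right)}\right)^{2} = \left(\sqrt{9 - \frac{98}{3}}\right)^{2} = \left(\sqrt{- \frac{71}{3}}\right)^{2} = \left(\frac{i \sqrt{213}}{3}\right)^{2} = - \frac{71}{3}$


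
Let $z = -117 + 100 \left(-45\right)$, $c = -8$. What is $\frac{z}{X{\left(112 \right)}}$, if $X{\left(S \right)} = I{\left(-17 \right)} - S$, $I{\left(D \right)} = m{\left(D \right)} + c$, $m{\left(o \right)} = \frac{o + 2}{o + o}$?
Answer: $\frac{52326}{1355} \approx 38.617$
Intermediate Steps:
$m{\left(o \right)} = \frac{2 + o}{2 o}$
$z = -4617$ ($z = -117 - 4500 = -4617$)
$I{\left(D \right)} = -8 + \frac{2 + D}{2 D}$ ($I{\left(D \right)} = \frac{2 + D}{2 D} - 8 = -8 + \frac{2 + D}{2 D}$)
$X{\left(S \right)} = - \frac{257}{34} - S$ ($X{\left(S \right)} = \left(- \frac{15}{2} + \frac{1}{-17}\right) - S = \left(- \frac{15}{2} - \frac{1}{17}\right) - S = - \frac{257}{34} - S$)
$\frac{z}{X{\left(112 \right)}} = - \frac{4617}{- \frac{257}{34} - 112} = - \frac{4617}{- \frac{4065}{34}} = \left(-4617\right) \left(- \frac{34}{4065}\right) = \frac{52326}{1355}$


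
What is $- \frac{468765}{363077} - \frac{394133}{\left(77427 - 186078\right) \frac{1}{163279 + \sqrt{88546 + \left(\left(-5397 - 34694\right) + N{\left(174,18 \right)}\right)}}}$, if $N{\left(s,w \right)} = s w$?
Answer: $\frac{2124116034863384}{3586243557} + \frac{394133 \sqrt{51587}}{108651} \approx 5.9312 \cdot 10^{5}$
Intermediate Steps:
$- \frac{468765}{363077} - \frac{394133}{\left(77427 - 186078\right) \frac{1}{163279 + \sqrt{88546 + \left(\left(-5397 - 34694\right) + N{\left(174,18 \right)}\right)}}} = - \frac{468765}{363077} - \frac{394133}{\left(77427 - 186078\right) \frac{1}{163279 + \sqrt{88546 + \left(\left(-5397 - 34694\right) + 174 \cdot 18\right)}}} = \left(-468765\right) \frac{1}{363077} - \frac{394133}{\left(-108651\right) \frac{1}{163279 + \sqrt{88546 + \left(-40091 + 3132\right)}}} = - \frac{42615}{33007} - \frac{394133}{\left(-108651\right) \frac{1}{163279 + \sqrt{88546 - 36959}}} = - \frac{42615}{33007} - \frac{394133}{\left(-108651\right) \frac{1}{163279 + \sqrt{51587}}} = - \frac{42615}{33007} - 394133 \left(- \frac{163279}{108651} - \frac{\sqrt{51587}}{108651}\right) = - \frac{42615}{33007} + \left(\frac{64353642107}{108651} + \frac{394133 \sqrt{51587}}{108651}\right) = \frac{2124116034863384}{3586243557} + \frac{394133 \sqrt{51587}}{108651}$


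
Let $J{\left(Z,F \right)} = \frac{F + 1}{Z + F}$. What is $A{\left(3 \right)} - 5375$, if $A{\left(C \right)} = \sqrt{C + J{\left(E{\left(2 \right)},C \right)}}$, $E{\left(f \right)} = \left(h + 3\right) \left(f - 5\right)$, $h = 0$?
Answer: $-5375 + \frac{\sqrt{21}}{3} \approx -5373.5$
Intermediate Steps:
$E{\left(f \right)} = -15 + 3 f$ ($E{\left(f \right)} = \left(0 + 3\right) \left(f - 5\right) = 3 \left(-5 + f\right) = -15 + 3 f$)
$J{\left(Z,F \right)} = \frac{1 + F}{F + Z}$
$A{\left(C \right)} = \sqrt{C + \frac{1 + C}{-9 + C}}$ ($A{\left(C \right)} = \sqrt{C + \frac{1 + C}{C + \left(-15 + 3 \cdot 2\right)}} = \sqrt{C + \frac{1 + C}{C + \left(-15 + 6\right)}} = \sqrt{C + \frac{1 + C}{C - 9}} = \sqrt{C + \frac{1 + C}{-9 + C}}$)
$A{\left(3 \right)} - 5375 = \sqrt{\frac{1 + 3 + 3 \left(-9 + 3\right)}{-9 + 3}} - 5375 = \sqrt{\frac{1 + 3 + 3 \left(-6\right)}{-6}} - 5375 = \sqrt{- \frac{1 + 3 - 18}{6}} - 5375 = \sqrt{\left(- \frac{1}{6}\right) \left(-14\right)} - 5375 = \sqrt{\frac{7}{3}} - 5375 = \frac{\sqrt{21}}{3} - 5375 = -5375 + \frac{\sqrt{21}}{3}$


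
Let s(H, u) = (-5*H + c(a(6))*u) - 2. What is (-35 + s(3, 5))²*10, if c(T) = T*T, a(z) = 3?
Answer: 490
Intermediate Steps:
c(T) = T²
s(H, u) = -2 - 5*H + 9*u (s(H, u) = (-5*H + 3²*u) - 2 = (-5*H + 9*u) - 2 = -2 - 5*H + 9*u)
(-35 + s(3, 5))²*10 = (-35 + (-2 - 5*3 + 9*5))²*10 = (-35 + (-2 - 15 + 45))²*10 = (-35 + 28)²*10 = (-7)²*10 = 49*10 = 490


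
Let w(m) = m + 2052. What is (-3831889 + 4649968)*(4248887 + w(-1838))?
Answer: 3476100296979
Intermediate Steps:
w(m) = 2052 + m
(-3831889 + 4649968)*(4248887 + w(-1838)) = (-3831889 + 4649968)*(4248887 + (2052 - 1838)) = 818079*(4248887 + 214) = 818079*4249101 = 3476100296979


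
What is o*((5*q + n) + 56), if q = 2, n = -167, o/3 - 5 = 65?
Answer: -21210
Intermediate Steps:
o = 210 (o = 15 + 3*65 = 15 + 195 = 210)
o*((5*q + n) + 56) = 210*((5*2 - 167) + 56) = 210*((10 - 167) + 56) = 210*(-157 + 56) = 210*(-101) = -21210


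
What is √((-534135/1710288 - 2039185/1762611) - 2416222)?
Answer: I*√568952013423521629187/15345084 ≈ 1554.4*I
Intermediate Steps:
√((-534135/1710288 - 2039185/1762611) - 2416222) = √((-534135*1/1710288 - 2039185*1/1762611) - 2416222) = √((-178045/570096 - 2039185/1762611) - 2416222) = √(-4599237655/3130397136 - 2416222) = √(-7563739027977847/3130397136) = I*√568952013423521629187/15345084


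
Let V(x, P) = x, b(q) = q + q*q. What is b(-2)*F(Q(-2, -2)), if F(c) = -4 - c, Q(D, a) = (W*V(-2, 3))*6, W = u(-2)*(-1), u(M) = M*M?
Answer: -104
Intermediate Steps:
b(q) = q + q**2
u(M) = M**2
W = -4 (W = (-2)**2*(-1) = 4*(-1) = -4)
Q(D, a) = 48 (Q(D, a) = -4*(-2)*6 = 8*6 = 48)
b(-2)*F(Q(-2, -2)) = (-2*(1 - 2))*(-4 - 1*48) = (-2*(-1))*(-4 - 48) = 2*(-52) = -104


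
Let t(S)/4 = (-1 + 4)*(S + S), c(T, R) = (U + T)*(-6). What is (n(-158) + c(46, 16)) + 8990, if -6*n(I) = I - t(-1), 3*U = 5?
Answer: 26179/3 ≈ 8726.3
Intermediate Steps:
U = 5/3 (U = (1/3)*5 = 5/3 ≈ 1.6667)
c(T, R) = -10 - 6*T (c(T, R) = (5/3 + T)*(-6) = -10 - 6*T)
t(S) = 24*S (t(S) = 4*((-1 + 4)*(S + S)) = 4*(3*(2*S)) = 4*(6*S) = 24*S)
n(I) = -4 - I/6 (n(I) = -(I - 24*(-1))/6 = -(I - 1*(-24))/6 = -(I + 24)/6 = -(24 + I)/6 = -4 - I/6)
(n(-158) + c(46, 16)) + 8990 = ((-4 - 1/6*(-158)) + (-10 - 6*46)) + 8990 = ((-4 + 79/3) + (-10 - 276)) + 8990 = (67/3 - 286) + 8990 = -791/3 + 8990 = 26179/3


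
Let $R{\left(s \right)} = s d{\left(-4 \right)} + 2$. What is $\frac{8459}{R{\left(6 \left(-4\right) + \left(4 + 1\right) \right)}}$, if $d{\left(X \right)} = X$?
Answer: $\frac{8459}{78} \approx 108.45$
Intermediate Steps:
$R{\left(s \right)} = 2 - 4 s$ ($R{\left(s \right)} = s \left(-4\right) + 2 = - 4 s + 2 = 2 - 4 s$)
$\frac{8459}{R{\left(6 \left(-4\right) + \left(4 + 1\right) \right)}} = \frac{8459}{2 - 4 \left(6 \left(-4\right) + \left(4 + 1\right)\right)} = \frac{8459}{2 - 4 \left(-24 + 5\right)} = \frac{8459}{2 - -76} = \frac{8459}{2 + 76} = \frac{8459}{78}$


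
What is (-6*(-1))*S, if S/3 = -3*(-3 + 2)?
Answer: 54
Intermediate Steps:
S = 9 (S = 3*(-3*(-3 + 2)) = 3*(-3*(-1)) = 3*3 = 9)
(-6*(-1))*S = -6*(-1)*9 = 6*9 = 54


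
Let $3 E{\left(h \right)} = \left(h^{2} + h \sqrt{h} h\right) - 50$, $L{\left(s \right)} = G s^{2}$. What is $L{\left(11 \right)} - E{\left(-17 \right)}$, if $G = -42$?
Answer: $- \frac{15485}{3} - \frac{289 i \sqrt{17}}{3} \approx -5161.7 - 397.19 i$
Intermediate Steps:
$L{\left(s \right)} = - 42 s^{2}$
$E{\left(h \right)} = - \frac{50}{3} + \frac{h^{2}}{3} + \frac{h^{\frac{5}{2}}}{3}$ ($E{\left(h \right)} = \frac{\left(h^{2} + h \sqrt{h} h\right) - 50}{3} = \frac{\left(h^{2} + h^{\frac{3}{2}} h\right) - 50}{3} = \frac{\left(h^{2} + h^{\frac{5}{2}}\right) - 50}{3} = \frac{-50 + h^{2} + h^{\frac{5}{2}}}{3} = - \frac{50}{3} + \frac{h^{2}}{3} + \frac{h^{\frac{5}{2}}}{3}$)
$L{\left(11 \right)} - E{\left(-17 \right)} = - 42 \cdot 11^{2} - \left(- \frac{50}{3} + \frac{\left(-17\right)^{2}}{3} + \frac{\left(-17\right)^{\frac{5}{2}}}{3}\right) = \left(-42\right) 121 - \left(- \frac{50}{3} + \frac{1}{3} \cdot 289 + \frac{289 i \sqrt{17}}{3}\right) = -5082 - \left(- \frac{50}{3} + \frac{289}{3} + \frac{289 i \sqrt{17}}{3}\right) = -5082 - \left(\frac{239}{3} + \frac{289 i \sqrt{17}}{3}\right) = - \frac{15485}{3} - \frac{289 i \sqrt{17}}{3}$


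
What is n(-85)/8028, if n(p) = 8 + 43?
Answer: 17/2676 ≈ 0.0063528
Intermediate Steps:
n(p) = 51
n(-85)/8028 = 51/8028 = 51*(1/8028) = 17/2676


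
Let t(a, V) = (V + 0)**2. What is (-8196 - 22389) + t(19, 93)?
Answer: -21936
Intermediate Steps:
t(a, V) = V**2
(-8196 - 22389) + t(19, 93) = (-8196 - 22389) + 93**2 = -30585 + 8649 = -21936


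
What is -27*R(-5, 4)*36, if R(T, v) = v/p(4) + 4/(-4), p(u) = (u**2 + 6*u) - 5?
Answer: 30132/35 ≈ 860.91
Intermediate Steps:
p(u) = -5 + u**2 + 6*u
R(T, v) = -1 + v/35 (R(T, v) = v/(-5 + 4**2 + 6*4) + 4/(-4) = v/(-5 + 16 + 24) + 4*(-1/4) = v/35 - 1 = -1 + v/35)
-27*R(-5, 4)*36 = -27*(-1 + (1/35)*4)*36 = -27*(-1 + 4/35)*36 = -27*(-31/35)*36 = (837/35)*36 = 30132/35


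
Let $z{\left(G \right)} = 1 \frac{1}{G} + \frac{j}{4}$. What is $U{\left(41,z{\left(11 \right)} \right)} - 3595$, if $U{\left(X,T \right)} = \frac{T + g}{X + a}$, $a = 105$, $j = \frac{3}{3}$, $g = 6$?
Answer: $- \frac{23094001}{6424} \approx -3595.0$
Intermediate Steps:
$j = 1$ ($j = 3 \cdot \frac{1}{3} = 1$)
$z{\left(G \right)} = \frac{1}{4} + \frac{1}{G}$ ($z{\left(G \right)} = 1 \frac{1}{G} + 1 \cdot \frac{1}{4} = \frac{1}{G} + 1 \cdot \frac{1}{4} = \frac{1}{G} + \frac{1}{4} = \frac{1}{4} + \frac{1}{G}$)
$U{\left(X,T \right)} = \frac{6 + T}{105 + X}$ ($U{\left(X,T \right)} = \frac{T + 6}{X + 105} = \frac{6 + T}{105 + X}$)
$U{\left(41,z{\left(11 \right)} \right)} - 3595 = \frac{6 + \frac{4 + 11}{4 \cdot 11}}{105 + 41} - 3595 = \frac{6 + \frac{1}{4} \cdot \frac{1}{11} \cdot 15}{146} - 3595 = \frac{6 + \frac{15}{44}}{146} - 3595 = \frac{1}{146} \cdot \frac{279}{44} - 3595 = \frac{279}{6424} - 3595 = - \frac{23094001}{6424}$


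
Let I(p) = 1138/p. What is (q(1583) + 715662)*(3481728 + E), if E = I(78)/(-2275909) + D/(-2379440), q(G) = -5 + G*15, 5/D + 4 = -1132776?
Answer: 61590721560044566236335777844911/23924332577173348320 ≈ 2.5744e+12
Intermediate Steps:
D = -1/226556 (D = 5/(-4 - 1132776) = 5/(-1132780) = 5*(-1/1132780) = -1/226556 ≈ -4.4139e-6)
q(G) = -5 + 15*G
E = -306734387755709/47848665154346696640 (E = (1138/78)/(-2275909) - 1/226556/(-2379440) = (1138*(1/78))*(-1/2275909) - 1/226556*(-1/2379440) = (569/39)*(-1/2275909) + 1/539076408640 = -569/88760451 + 1/539076408640 = -306734387755709/47848665154346696640 ≈ -6.4105e-6)
(q(1583) + 715662)*(3481728 + E) = ((-5 + 15*1583) + 715662)*(3481728 - 306734387755709/47848665154346696640) = ((-5 + 23745) + 715662)*(166596037230206481011238211/47848665154346696640) = (23740 + 715662)*(166596037230206481011238211/47848665154346696640) = 739402*(166596037230206481011238211/47848665154346696640) = 61590721560044566236335777844911/23924332577173348320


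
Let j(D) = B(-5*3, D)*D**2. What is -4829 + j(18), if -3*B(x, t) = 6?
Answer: -5477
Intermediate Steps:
B(x, t) = -2 (B(x, t) = -1/3*6 = -2)
j(D) = -2*D**2
-4829 + j(18) = -4829 - 2*18**2 = -4829 - 2*324 = -4829 - 648 = -5477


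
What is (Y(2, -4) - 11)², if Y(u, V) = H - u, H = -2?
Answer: 225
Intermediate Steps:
Y(u, V) = -2 - u
(Y(2, -4) - 11)² = ((-2 - 1*2) - 11)² = ((-2 - 2) - 11)² = (-4 - 11)² = (-15)² = 225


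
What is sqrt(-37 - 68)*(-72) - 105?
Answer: -105 - 72*I*sqrt(105) ≈ -105.0 - 737.78*I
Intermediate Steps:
sqrt(-37 - 68)*(-72) - 105 = sqrt(-105)*(-72) - 105 = (I*sqrt(105))*(-72) - 105 = -72*I*sqrt(105) - 105 = -105 - 72*I*sqrt(105)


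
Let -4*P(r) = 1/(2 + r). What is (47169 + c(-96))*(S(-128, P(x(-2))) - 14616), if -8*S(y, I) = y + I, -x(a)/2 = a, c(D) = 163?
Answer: -33170253767/48 ≈ -6.9105e+8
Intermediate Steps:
x(a) = -2*a
P(r) = -1/(4*(2 + r))
S(y, I) = -I/8 - y/8 (S(y, I) = -(y + I)/8 = -(I + y)/8 = -I/8 - y/8)
(47169 + c(-96))*(S(-128, P(x(-2))) - 14616) = (47169 + 163)*((-(-1)/(8*(8 + 4*(-2*(-2)))) - ⅛*(-128)) - 14616) = 47332*((-(-1)/(8*(8 + 4*4)) + 16) - 14616) = 47332*((-(-1)/(8*(8 + 16)) + 16) - 14616) = 47332*((-(-1)/(8*24) + 16) - 14616) = 47332*((-⅛*(-1/24) + 16) - 14616) = 47332*((1/192 + 16) - 14616) = 47332*(3073/192 - 14616) = 47332*(-2803199/192) = -33170253767/48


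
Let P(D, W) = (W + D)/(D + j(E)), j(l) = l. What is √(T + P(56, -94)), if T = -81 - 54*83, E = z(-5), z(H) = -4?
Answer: I*√3085082/26 ≈ 67.555*I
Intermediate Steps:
E = -4
T = -4563 (T = -81 - 4482 = -4563)
P(D, W) = (D + W)/(-4 + D) (P(D, W) = (W + D)/(D - 4) = (D + W)/(-4 + D))
√(T + P(56, -94)) = √(-4563 + (56 - 94)/(-4 + 56)) = √(-4563 - 38/52) = √(-4563 + (1/52)*(-38)) = √(-4563 - 19/26) = √(-118657/26) = I*√3085082/26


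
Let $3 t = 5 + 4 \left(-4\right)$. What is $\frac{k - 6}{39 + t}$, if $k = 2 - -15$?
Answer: $\frac{33}{106} \approx 0.31132$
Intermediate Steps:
$k = 17$ ($k = 2 + 15 = 17$)
$t = - \frac{11}{3}$ ($t = \frac{5 + 4 \left(-4\right)}{3} = \frac{5 - 16}{3} = \frac{1}{3} \left(-11\right) = - \frac{11}{3} \approx -3.6667$)
$\frac{k - 6}{39 + t} = \frac{17 - 6}{39 - \frac{11}{3}} = \frac{11}{\frac{106}{3}} = 11 \cdot \frac{3}{106} = \frac{33}{106}$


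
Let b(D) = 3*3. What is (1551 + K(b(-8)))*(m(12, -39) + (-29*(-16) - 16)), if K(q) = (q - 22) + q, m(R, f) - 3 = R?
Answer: 716261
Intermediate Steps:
m(R, f) = 3 + R
b(D) = 9
K(q) = -22 + 2*q (K(q) = (-22 + q) + q = -22 + 2*q)
(1551 + K(b(-8)))*(m(12, -39) + (-29*(-16) - 16)) = (1551 + (-22 + 2*9))*((3 + 12) + (-29*(-16) - 16)) = (1551 + (-22 + 18))*(15 + (464 - 16)) = (1551 - 4)*(15 + 448) = 1547*463 = 716261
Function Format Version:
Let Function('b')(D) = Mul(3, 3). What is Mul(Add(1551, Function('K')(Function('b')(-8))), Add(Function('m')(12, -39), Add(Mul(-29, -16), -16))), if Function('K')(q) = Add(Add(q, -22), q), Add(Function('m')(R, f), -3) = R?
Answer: 716261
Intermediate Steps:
Function('m')(R, f) = Add(3, R)
Function('b')(D) = 9
Function('K')(q) = Add(-22, Mul(2, q)) (Function('K')(q) = Add(Add(-22, q), q) = Add(-22, Mul(2, q)))
Mul(Add(1551, Function('K')(Function('b')(-8))), Add(Function('m')(12, -39), Add(Mul(-29, -16), -16))) = Mul(Add(1551, Add(-22, Mul(2, 9))), Add(Add(3, 12), Add(Mul(-29, -16), -16))) = Mul(Add(1551, Add(-22, 18)), Add(15, Add(464, -16))) = Mul(Add(1551, -4), Add(15, 448)) = Mul(1547, 463) = 716261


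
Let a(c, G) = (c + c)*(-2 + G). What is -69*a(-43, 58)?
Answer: 332304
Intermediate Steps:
a(c, G) = 2*c*(-2 + G) (a(c, G) = (2*c)*(-2 + G) = 2*c*(-2 + G))
-69*a(-43, 58) = -138*(-43)*(-2 + 58) = -138*(-43)*56 = -69*(-4816) = 332304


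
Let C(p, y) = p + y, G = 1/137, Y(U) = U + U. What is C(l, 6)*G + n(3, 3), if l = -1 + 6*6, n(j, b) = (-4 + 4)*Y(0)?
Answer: 41/137 ≈ 0.29927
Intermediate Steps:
Y(U) = 2*U
n(j, b) = 0 (n(j, b) = (-4 + 4)*(2*0) = 0*0 = 0)
l = 35 (l = -1 + 36 = 35)
G = 1/137 ≈ 0.0072993
C(l, 6)*G + n(3, 3) = (35 + 6)*(1/137) + 0 = 41*(1/137) + 0 = 41/137 + 0 = 41/137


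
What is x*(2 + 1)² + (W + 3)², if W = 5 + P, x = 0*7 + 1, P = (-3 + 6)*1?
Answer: 130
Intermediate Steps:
P = 3 (P = 3*1 = 3)
x = 1 (x = 0 + 1 = 1)
W = 8 (W = 5 + 3 = 8)
x*(2 + 1)² + (W + 3)² = 1*(2 + 1)² + (8 + 3)² = 1*3² + 11² = 1*9 + 121 = 9 + 121 = 130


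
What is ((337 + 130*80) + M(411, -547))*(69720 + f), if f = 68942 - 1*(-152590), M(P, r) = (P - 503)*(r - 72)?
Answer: 19713391620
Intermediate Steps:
M(P, r) = (-503 + P)*(-72 + r)
f = 221532 (f = 68942 + 152590 = 221532)
((337 + 130*80) + M(411, -547))*(69720 + f) = ((337 + 130*80) + (36216 - 503*(-547) - 72*411 + 411*(-547)))*(69720 + 221532) = ((337 + 10400) + (36216 + 275141 - 29592 - 224817))*291252 = (10737 + 56948)*291252 = 67685*291252 = 19713391620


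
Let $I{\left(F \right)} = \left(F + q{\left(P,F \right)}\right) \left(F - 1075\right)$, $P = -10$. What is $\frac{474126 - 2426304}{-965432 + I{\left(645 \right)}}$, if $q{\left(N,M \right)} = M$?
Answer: $\frac{976089}{760066} \approx 1.2842$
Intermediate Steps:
$I{\left(F \right)} = 2 F \left(-1075 + F\right)$ ($I{\left(F \right)} = \left(F + F\right) \left(F - 1075\right) = 2 F \left(-1075 + F\right)$)
$\frac{474126 - 2426304}{-965432 + I{\left(645 \right)}} = \frac{474126 - 2426304}{-965432 + 2 \cdot 645 \left(-1075 + 645\right)} = - \frac{1952178}{-965432 + 2 \cdot 645 \left(-430\right)} = - \frac{1952178}{-965432 - 554700} = - \frac{1952178}{-1520132} = \left(-1952178\right) \left(- \frac{1}{1520132}\right) = \frac{976089}{760066}$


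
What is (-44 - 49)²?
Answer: 8649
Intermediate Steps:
(-44 - 49)² = (-93)² = 8649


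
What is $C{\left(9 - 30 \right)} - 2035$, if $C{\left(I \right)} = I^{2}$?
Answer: $-1594$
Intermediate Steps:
$C{\left(9 - 30 \right)} - 2035 = \left(9 - 30\right)^{2} - 2035 = \left(-21\right)^{2} - 2035 = 441 - 2035 = -1594$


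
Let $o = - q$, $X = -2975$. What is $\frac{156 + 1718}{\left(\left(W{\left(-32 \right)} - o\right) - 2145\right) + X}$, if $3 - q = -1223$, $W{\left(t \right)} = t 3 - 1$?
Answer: $- \frac{1874}{3991} \approx -0.46956$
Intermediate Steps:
$W{\left(t \right)} = -1 + 3 t$ ($W{\left(t \right)} = 3 t - 1 = -1 + 3 t$)
$q = 1226$ ($q = 3 - -1223 = 3 + 1223 = 1226$)
$o = -1226$ ($o = \left(-1\right) 1226 = -1226$)
$\frac{156 + 1718}{\left(\left(W{\left(-32 \right)} - o\right) - 2145\right) + X} = \frac{156 + 1718}{\left(\left(\left(-1 + 3 \left(-32\right)\right) - -1226\right) - 2145\right) - 2975} = \frac{1874}{\left(\left(\left(-1 - 96\right) + 1226\right) - 2145\right) - 2975} = \frac{1874}{\left(\left(-97 + 1226\right) - 2145\right) - 2975} = \frac{1874}{\left(1129 - 2145\right) - 2975} = \frac{1874}{-1016 - 2975} = \frac{1874}{-3991} = 1874 \left(- \frac{1}{3991}\right) = - \frac{1874}{3991}$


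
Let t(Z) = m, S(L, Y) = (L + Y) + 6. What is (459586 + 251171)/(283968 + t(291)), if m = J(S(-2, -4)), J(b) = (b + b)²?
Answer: 78973/31552 ≈ 2.5029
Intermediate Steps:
S(L, Y) = 6 + L + Y
J(b) = 4*b² (J(b) = (2*b)² = 4*b²)
m = 0 (m = 4*(6 - 2 - 4)² = 4*0² = 4*0 = 0)
t(Z) = 0
(459586 + 251171)/(283968 + t(291)) = (459586 + 251171)/(283968 + 0) = 710757/283968 = 710757*(1/283968) = 78973/31552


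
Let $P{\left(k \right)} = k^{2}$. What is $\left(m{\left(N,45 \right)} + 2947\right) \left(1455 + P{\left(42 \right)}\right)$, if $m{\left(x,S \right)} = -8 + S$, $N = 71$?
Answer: $9605496$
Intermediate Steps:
$\left(m{\left(N,45 \right)} + 2947\right) \left(1455 + P{\left(42 \right)}\right) = \left(\left(-8 + 45\right) + 2947\right) \left(1455 + 42^{2}\right) = \left(37 + 2947\right) \left(1455 + 1764\right) = 2984 \cdot 3219 = 9605496$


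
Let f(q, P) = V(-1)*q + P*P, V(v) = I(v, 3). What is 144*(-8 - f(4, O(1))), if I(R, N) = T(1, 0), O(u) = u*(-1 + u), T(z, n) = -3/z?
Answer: 576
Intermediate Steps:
I(R, N) = -3 (I(R, N) = -3/1 = -3*1 = -3)
V(v) = -3
f(q, P) = P**2 - 3*q (f(q, P) = -3*q + P*P = -3*q + P**2 = P**2 - 3*q)
144*(-8 - f(4, O(1))) = 144*(-8 - ((1*(-1 + 1))**2 - 3*4)) = 144*(-8 - ((1*0)**2 - 12)) = 144*(-8 - (0**2 - 12)) = 144*(-8 - (0 - 12)) = 144*(-8 - 1*(-12)) = 144*(-8 + 12) = 144*4 = 576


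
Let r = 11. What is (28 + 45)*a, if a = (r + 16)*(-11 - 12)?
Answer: -45333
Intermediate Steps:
a = -621 (a = (11 + 16)*(-11 - 12) = 27*(-23) = -621)
(28 + 45)*a = (28 + 45)*(-621) = 73*(-621) = -45333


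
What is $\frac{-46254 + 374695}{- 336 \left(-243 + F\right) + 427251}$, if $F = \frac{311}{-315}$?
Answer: $\frac{4926615}{7638461} \approx 0.64497$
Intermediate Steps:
$F = - \frac{311}{315}$ ($F = 311 \left(- \frac{1}{315}\right) = - \frac{311}{315} \approx -0.9873$)
$\frac{-46254 + 374695}{- 336 \left(-243 + F\right) + 427251} = \frac{-46254 + 374695}{- 336 \left(-243 - \frac{311}{315}\right) + 427251} = \frac{328441}{\left(-336\right) \left(- \frac{76856}{315}\right) + 427251} = \frac{328441}{\frac{1229696}{15} + 427251} = \frac{328441}{\frac{7638461}{15}} = 328441 \cdot \frac{15}{7638461} = \frac{4926615}{7638461}$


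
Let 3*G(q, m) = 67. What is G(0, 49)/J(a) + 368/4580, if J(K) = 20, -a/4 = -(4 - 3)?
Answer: 16447/13740 ≈ 1.1970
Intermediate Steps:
a = 4 (a = -(-4)*(4 - 3) = -(-4) = -4*(-1) = 4)
G(q, m) = 67/3 (G(q, m) = (1/3)*67 = 67/3)
G(0, 49)/J(a) + 368/4580 = (67/3)/20 + 368/4580 = (67/3)*(1/20) + 368*(1/4580) = 67/60 + 92/1145 = 16447/13740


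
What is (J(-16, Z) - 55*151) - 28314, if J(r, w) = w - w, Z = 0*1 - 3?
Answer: -36619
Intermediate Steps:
Z = -3 (Z = 0 - 3 = -3)
J(r, w) = 0
(J(-16, Z) - 55*151) - 28314 = (0 - 55*151) - 28314 = (0 - 8305) - 28314 = -8305 - 28314 = -36619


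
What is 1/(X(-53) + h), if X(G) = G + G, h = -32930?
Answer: -1/33036 ≈ -3.0270e-5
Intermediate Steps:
X(G) = 2*G
1/(X(-53) + h) = 1/(2*(-53) - 32930) = 1/(-106 - 32930) = 1/(-33036) = -1/33036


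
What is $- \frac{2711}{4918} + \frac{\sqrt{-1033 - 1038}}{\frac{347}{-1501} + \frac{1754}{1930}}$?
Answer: $- \frac{2711}{4918} + \frac{1448465 i \sqrt{2071}}{981522} \approx -0.55124 + 67.158 i$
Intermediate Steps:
$- \frac{2711}{4918} + \frac{\sqrt{-1033 - 1038}}{\frac{347}{-1501} + \frac{1754}{1930}} = \left(-2711\right) \frac{1}{4918} + \frac{\sqrt{-2071}}{347 \left(- \frac{1}{1501}\right) + 1754 \cdot \frac{1}{1930}} = - \frac{2711}{4918} + \frac{i \sqrt{2071}}{- \frac{347}{1501} + \frac{877}{965}} = - \frac{2711}{4918} + \frac{i \sqrt{2071}}{\frac{981522}{1448465}} = - \frac{2711}{4918} + i \sqrt{2071} \cdot \frac{1448465}{981522} = - \frac{2711}{4918} + \frac{1448465 i \sqrt{2071}}{981522}$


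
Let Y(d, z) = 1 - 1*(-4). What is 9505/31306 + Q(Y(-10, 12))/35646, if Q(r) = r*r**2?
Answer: 85682120/278983419 ≈ 0.30712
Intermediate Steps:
Y(d, z) = 5 (Y(d, z) = 1 + 4 = 5)
Q(r) = r**3
9505/31306 + Q(Y(-10, 12))/35646 = 9505/31306 + 5**3/35646 = 9505*(1/31306) + 125*(1/35646) = 9505/31306 + 125/35646 = 85682120/278983419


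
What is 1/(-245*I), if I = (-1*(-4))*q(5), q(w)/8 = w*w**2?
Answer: -1/980000 ≈ -1.0204e-6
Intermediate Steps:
q(w) = 8*w**3 (q(w) = 8*(w*w**2) = 8*w**3)
I = 4000 (I = (-1*(-4))*(8*5**3) = 4*(8*125) = 4*1000 = 4000)
1/(-245*I) = 1/(-245*4000) = 1/(-980000) = -1/980000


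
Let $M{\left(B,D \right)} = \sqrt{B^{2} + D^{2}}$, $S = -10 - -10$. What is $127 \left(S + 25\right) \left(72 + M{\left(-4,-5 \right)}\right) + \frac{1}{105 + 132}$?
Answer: $\frac{54178201}{237} + 3175 \sqrt{41} \approx 2.4893 \cdot 10^{5}$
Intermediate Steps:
$S = 0$ ($S = -10 + 10 = 0$)
$127 \left(S + 25\right) \left(72 + M{\left(-4,-5 \right)}\right) + \frac{1}{105 + 132} = 127 \left(0 + 25\right) \left(72 + \sqrt{\left(-4\right)^{2} + \left(-5\right)^{2}}\right) + \frac{1}{105 + 132} = 127 \cdot 25 \left(72 + \sqrt{16 + 25}\right) + \frac{1}{237} = 127 \cdot 25 \left(72 + \sqrt{41}\right) + \frac{1}{237} = 127 \left(1800 + 25 \sqrt{41}\right) + \frac{1}{237} = \left(228600 + 3175 \sqrt{41}\right) + \frac{1}{237} = \frac{54178201}{237} + 3175 \sqrt{41}$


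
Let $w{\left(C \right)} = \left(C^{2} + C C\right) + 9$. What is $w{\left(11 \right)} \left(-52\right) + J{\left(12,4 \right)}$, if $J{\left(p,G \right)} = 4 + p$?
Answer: $-13036$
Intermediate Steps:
$w{\left(C \right)} = 9 + 2 C^{2}$ ($w{\left(C \right)} = \left(C^{2} + C^{2}\right) + 9 = 2 C^{2} + 9 = 9 + 2 C^{2}$)
$w{\left(11 \right)} \left(-52\right) + J{\left(12,4 \right)} = \left(9 + 2 \cdot 11^{2}\right) \left(-52\right) + \left(4 + 12\right) = \left(9 + 2 \cdot 121\right) \left(-52\right) + 16 = \left(9 + 242\right) \left(-52\right) + 16 = 251 \left(-52\right) + 16 = -13052 + 16 = -13036$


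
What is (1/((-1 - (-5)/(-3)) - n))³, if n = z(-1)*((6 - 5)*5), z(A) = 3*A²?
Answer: -27/148877 ≈ -0.00018136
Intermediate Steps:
n = 15 (n = (3*(-1)²)*((6 - 5)*5) = (3*1)*(1*5) = 3*5 = 15)
(1/((-1 - (-5)/(-3)) - n))³ = (1/((-1 - (-5)/(-3)) - 1*15))³ = (1/((-1 - (-5)*(-1)/3) - 15))³ = (1/((-1 - 1*5/3) - 15))³ = (1/((-1 - 5/3) - 15))³ = (1/(-8/3 - 15))³ = (1/(-53/3))³ = (-3/53)³ = -27/148877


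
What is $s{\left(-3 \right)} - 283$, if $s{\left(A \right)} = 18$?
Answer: $-265$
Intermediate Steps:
$s{\left(-3 \right)} - 283 = 18 - 283 = -265$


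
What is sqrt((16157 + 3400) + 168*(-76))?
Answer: sqrt(6789) ≈ 82.395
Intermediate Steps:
sqrt((16157 + 3400) + 168*(-76)) = sqrt(19557 - 12768) = sqrt(6789)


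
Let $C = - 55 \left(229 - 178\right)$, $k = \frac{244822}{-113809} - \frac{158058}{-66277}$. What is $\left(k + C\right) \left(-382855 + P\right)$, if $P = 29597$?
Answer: $\frac{7473570652755625346}{7542919093} \approx 9.9081 \cdot 10^{8}$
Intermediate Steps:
$k = \frac{1762355228}{7542919093}$ ($k = 244822 \left(- \frac{1}{113809}\right) - - \frac{158058}{66277} = - \frac{244822}{113809} + \frac{158058}{66277} = \frac{1762355228}{7542919093} \approx 0.23364$)
$C = -2805$ ($C = \left(-55\right) 51 = -2805$)
$\left(k + C\right) \left(-382855 + P\right) = \left(\frac{1762355228}{7542919093} - 2805\right) \left(-382855 + 29597\right) = \left(- \frac{21156125700637}{7542919093}\right) \left(-353258\right) = \frac{7473570652755625346}{7542919093}$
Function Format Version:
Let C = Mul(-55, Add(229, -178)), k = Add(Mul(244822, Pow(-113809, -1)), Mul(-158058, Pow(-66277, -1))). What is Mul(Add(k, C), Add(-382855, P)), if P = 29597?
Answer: Rational(7473570652755625346, 7542919093) ≈ 9.9081e+8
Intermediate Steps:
k = Rational(1762355228, 7542919093) (k = Add(Mul(244822, Rational(-1, 113809)), Mul(-158058, Rational(-1, 66277))) = Add(Rational(-244822, 113809), Rational(158058, 66277)) = Rational(1762355228, 7542919093) ≈ 0.23364)
C = -2805 (C = Mul(-55, 51) = -2805)
Mul(Add(k, C), Add(-382855, P)) = Mul(Add(Rational(1762355228, 7542919093), -2805), Add(-382855, 29597)) = Mul(Rational(-21156125700637, 7542919093), -353258) = Rational(7473570652755625346, 7542919093)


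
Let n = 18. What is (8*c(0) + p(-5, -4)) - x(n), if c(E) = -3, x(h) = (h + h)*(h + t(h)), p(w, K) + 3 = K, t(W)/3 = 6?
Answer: -1327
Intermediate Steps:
t(W) = 18 (t(W) = 3*6 = 18)
p(w, K) = -3 + K
x(h) = 2*h*(18 + h) (x(h) = (h + h)*(h + 18) = (2*h)*(18 + h) = 2*h*(18 + h))
(8*c(0) + p(-5, -4)) - x(n) = (8*(-3) + (-3 - 4)) - 2*18*(18 + 18) = (-24 - 7) - 2*18*36 = -31 - 1*1296 = -31 - 1296 = -1327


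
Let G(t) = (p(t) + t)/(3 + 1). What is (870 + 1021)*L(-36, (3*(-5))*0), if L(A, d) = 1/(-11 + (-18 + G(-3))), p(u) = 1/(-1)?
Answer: -1891/30 ≈ -63.033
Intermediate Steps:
p(u) = -1
G(t) = -¼ + t/4 (G(t) = (-1 + t)/(3 + 1) = (-1 + t)/4 = (-1 + t)*(¼) = -¼ + t/4)
L(A, d) = -1/30 (L(A, d) = 1/(-11 + (-18 + (-¼ + (¼)*(-3)))) = 1/(-11 + (-18 + (-¼ - ¾))) = 1/(-11 + (-18 - 1)) = 1/(-11 - 19) = 1/(-30) = -1/30)
(870 + 1021)*L(-36, (3*(-5))*0) = (870 + 1021)*(-1/30) = 1891*(-1/30) = -1891/30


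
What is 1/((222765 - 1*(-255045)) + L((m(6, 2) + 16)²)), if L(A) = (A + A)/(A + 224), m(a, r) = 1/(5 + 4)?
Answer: 39169/18715381940 ≈ 2.0929e-6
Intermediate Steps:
m(a, r) = ⅑ (m(a, r) = 1/9 = ⅑)
L(A) = 2*A/(224 + A) (L(A) = (2*A)/(224 + A) = 2*A/(224 + A))
1/((222765 - 1*(-255045)) + L((m(6, 2) + 16)²)) = 1/((222765 - 1*(-255045)) + 2*(⅑ + 16)²/(224 + (⅑ + 16)²)) = 1/((222765 + 255045) + 2*(145/9)²/(224 + (145/9)²)) = 1/(477810 + 2*(21025/81)/(224 + 21025/81)) = 1/(477810 + 2*(21025/81)/(39169/81)) = 1/(477810 + 2*(21025/81)*(81/39169)) = 1/(477810 + 42050/39169) = 1/(18715381940/39169) = 39169/18715381940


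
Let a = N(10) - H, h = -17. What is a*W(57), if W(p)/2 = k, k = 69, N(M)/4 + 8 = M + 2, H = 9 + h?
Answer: 3312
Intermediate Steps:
H = -8 (H = 9 - 17 = -8)
N(M) = -24 + 4*M (N(M) = -32 + 4*(M + 2) = -32 + 4*(2 + M) = -32 + (8 + 4*M) = -24 + 4*M)
W(p) = 138 (W(p) = 2*69 = 138)
a = 24 (a = (-24 + 4*10) - 1*(-8) = (-24 + 40) + 8 = 16 + 8 = 24)
a*W(57) = 24*138 = 3312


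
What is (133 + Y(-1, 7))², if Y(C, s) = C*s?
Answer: 15876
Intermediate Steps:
(133 + Y(-1, 7))² = (133 - 1*7)² = (133 - 7)² = 126² = 15876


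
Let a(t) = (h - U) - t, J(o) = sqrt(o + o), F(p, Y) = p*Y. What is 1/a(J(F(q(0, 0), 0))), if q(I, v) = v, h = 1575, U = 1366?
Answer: 1/209 ≈ 0.0047847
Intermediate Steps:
F(p, Y) = Y*p
J(o) = sqrt(2)*sqrt(o) (J(o) = sqrt(2*o) = sqrt(2)*sqrt(o))
a(t) = 209 - t (a(t) = (1575 - 1*1366) - t = (1575 - 1366) - t = 209 - t)
1/a(J(F(q(0, 0), 0))) = 1/(209 - sqrt(2)*sqrt(0*0)) = 1/(209 - sqrt(2)*sqrt(0)) = 1/(209 - sqrt(2)*0) = 1/(209 - 1*0) = 1/(209 + 0) = 1/209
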